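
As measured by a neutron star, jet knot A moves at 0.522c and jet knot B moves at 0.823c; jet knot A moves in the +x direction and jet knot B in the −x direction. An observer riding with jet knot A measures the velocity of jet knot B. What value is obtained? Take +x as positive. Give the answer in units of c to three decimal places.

β_A = 0.522, β_B = -0.823.
Transform to A's frame with the inverse velocity-addition law: u' = (u − v)/(1 − uv/c²), taking u = β_B and v = β_A.
u' = (-0.823 − 0.522) / (1 − (0.522)(-0.823)) = -1.3450/1.4296 = -0.9408.

-0.941c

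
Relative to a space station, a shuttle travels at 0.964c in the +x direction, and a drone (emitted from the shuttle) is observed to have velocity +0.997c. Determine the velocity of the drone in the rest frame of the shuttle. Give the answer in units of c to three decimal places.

Invert the composition law: u' = (u − v)/(1 − uv/c²).
u' = (0.997 − 0.964) / (1 − (0.997)(0.964)) = 0.0330/0.0389 = 0.8485.

+0.849c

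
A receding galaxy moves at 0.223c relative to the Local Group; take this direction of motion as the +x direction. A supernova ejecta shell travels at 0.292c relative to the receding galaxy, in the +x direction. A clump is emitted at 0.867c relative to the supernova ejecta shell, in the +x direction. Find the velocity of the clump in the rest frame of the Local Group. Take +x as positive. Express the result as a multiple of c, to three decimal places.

0.952c

Apply u = (u' + v)/(1 + u'v/c²) successively, working outward toward the Local Group.
Start: velocity of the receding galaxy relative to the Local Group = 0.2230c.
Compose with the supernova ejecta shell (u' = 0.292 in the receding galaxy frame): u_1 = (0.292 + 0.223) / (1 + 0.292·0.223) = 0.5150/1.0651 = 0.4835.
Compose with the clump (u' = 0.867 in the supernova ejecta shell frame): u_2 = (0.867 + 0.484) / (1 + 0.867·0.484) = 1.3505/1.4192 = 0.9516.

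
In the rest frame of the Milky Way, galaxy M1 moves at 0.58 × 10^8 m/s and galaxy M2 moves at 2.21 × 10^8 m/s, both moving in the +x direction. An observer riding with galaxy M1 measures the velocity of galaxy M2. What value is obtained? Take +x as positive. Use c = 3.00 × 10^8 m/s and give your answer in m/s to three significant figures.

β_A = 0.193, β_B = 0.737 (dividing each by c = 3.00 × 10^8 m/s).
Transform to A's frame with the inverse velocity-addition law: u' = (u − v)/(1 − uv/c²), taking u = β_B and v = β_A.
u' = (0.737 − 0.193) / (1 − (0.193)(0.737)) = 0.5433/0.8576 = 0.6336.
u' = 0.6336 × 3.00 × 10^8 m/s.

+1.90 × 10^8 m/s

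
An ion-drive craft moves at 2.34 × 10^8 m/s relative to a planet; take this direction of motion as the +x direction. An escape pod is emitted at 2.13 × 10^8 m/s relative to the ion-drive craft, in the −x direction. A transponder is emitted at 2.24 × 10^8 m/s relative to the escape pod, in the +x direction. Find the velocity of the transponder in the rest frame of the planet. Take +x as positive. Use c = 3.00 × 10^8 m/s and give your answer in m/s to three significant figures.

+2.43 × 10^8 m/s

Apply u = (u' + v)/(1 + u'v/c²) successively, working outward toward the planet.
(Dividing each given speed by c = 3.00 × 10^8 m/s to work in units of c.)
Start: velocity of the ion-drive craft relative to the planet = 0.7800c.
Compose with the escape pod (u' = -0.710 in the ion-drive craft frame): u_1 = (-0.710 + 0.780) / (1 + (-0.710)·0.780) = 0.0700/0.4462 = 0.1569.
Compose with the transponder (u' = 0.747 in the escape pod frame): u_2 = (0.747 + 0.157) / (1 + 0.747·0.157) = 0.9035/1.1171 = 0.8088.
So u = 0.8088 × 3.00 × 10^8 m/s.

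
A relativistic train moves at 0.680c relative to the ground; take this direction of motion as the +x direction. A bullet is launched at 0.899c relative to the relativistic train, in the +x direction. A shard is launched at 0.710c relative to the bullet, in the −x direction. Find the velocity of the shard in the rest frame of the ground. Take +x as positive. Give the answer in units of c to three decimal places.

Apply u = (u' + v)/(1 + u'v/c²) successively, working outward toward the ground.
Start: velocity of the relativistic train relative to the ground = 0.6800c.
Compose with the bullet (u' = 0.899 in the relativistic train frame): u_1 = (0.899 + 0.680) / (1 + 0.899·0.680) = 1.5790/1.6113 = 0.9799.
Compose with the shard (u' = -0.710 in the bullet frame): u_2 = (-0.710 + 0.980) / (1 + (-0.710)·0.980) = 0.2699/0.3042 = 0.8873.

+0.887c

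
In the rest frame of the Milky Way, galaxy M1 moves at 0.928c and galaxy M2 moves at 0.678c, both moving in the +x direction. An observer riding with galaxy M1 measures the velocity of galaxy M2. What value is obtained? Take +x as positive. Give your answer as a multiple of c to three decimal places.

β_A = 0.928, β_B = 0.678.
Transform to A's frame with the inverse velocity-addition law: u' = (u − v)/(1 − uv/c²), taking u = β_B and v = β_A.
u' = (0.678 − 0.928) / (1 − (0.928)(0.678)) = -0.2500/0.3708 = -0.6742.

-0.674c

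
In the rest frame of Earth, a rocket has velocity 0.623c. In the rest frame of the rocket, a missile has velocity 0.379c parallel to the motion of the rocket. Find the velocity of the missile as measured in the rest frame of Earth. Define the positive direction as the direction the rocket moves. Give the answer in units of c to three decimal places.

With v = 0.623 and u' = 0.379 (in units of c),
u = (u' + v)/(1 + u'v/c²):
u = (0.379 + 0.623) / (1 + 0.379·0.623) = 1.0020/1.2361 = 0.8106
(Galilean addition would give +1.002c, exceeding c.)

0.811c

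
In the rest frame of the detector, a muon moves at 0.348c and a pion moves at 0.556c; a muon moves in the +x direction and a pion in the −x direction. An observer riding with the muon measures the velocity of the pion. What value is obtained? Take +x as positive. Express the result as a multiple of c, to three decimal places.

β_A = 0.348, β_B = -0.556.
Transform to A's frame with the inverse velocity-addition law: u' = (u − v)/(1 − uv/c²), taking u = β_B and v = β_A.
u' = (-0.556 − 0.348) / (1 − (0.348)(-0.556)) = -0.9040/1.1935 = -0.7574.

-0.757c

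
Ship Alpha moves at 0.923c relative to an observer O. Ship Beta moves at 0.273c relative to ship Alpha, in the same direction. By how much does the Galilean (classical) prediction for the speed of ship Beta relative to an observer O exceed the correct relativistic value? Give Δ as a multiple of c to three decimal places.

Galilean: u_cl = 0.273 + 0.923 = 1.1960.
Relativistic: u_rel = (0.273 + 0.923) / (1 + 0.273·0.923) = 1.1960/1.2520 = 0.9553.
Δ = 1.1960 − 0.9553 = 0.2407.
(The classical prediction exceeds c; the relativistic result does not.)

Δ = 0.241c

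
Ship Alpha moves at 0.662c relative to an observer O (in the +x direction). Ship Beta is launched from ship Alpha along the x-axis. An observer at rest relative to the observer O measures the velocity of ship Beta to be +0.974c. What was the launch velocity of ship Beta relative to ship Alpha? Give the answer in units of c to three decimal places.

+0.878c

Invert the composition law: u' = (u − v)/(1 − uv/c²).
u' = (0.974 − 0.662) / (1 − (0.974)(0.662)) = 0.3120/0.3552 = 0.8783.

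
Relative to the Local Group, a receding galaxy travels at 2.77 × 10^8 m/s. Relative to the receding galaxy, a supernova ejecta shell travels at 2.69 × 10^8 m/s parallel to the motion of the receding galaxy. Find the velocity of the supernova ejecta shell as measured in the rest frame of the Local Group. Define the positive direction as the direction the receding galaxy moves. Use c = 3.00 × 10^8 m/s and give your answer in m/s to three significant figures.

In units of c (dividing by 3.00 × 10^8 m/s): v = 0.923, u' = 0.897.
u = (u' + v)/(1 + u'v/c²):
u = (0.897 + 0.923) / (1 + 0.897·0.923) = 1.8200/1.8279 = 0.9957
Converting back: u = 0.9957 × 3.00 × 10^8 m/s.

2.99 × 10^8 m/s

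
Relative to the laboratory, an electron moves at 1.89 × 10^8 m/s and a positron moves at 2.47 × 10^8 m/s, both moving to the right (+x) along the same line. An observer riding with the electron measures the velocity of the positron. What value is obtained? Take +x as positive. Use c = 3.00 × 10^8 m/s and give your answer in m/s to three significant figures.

+1.21 × 10^8 m/s

β_A = 0.630, β_B = 0.823 (dividing each by c = 3.00 × 10^8 m/s).
Transform to A's frame with the inverse velocity-addition law: u' = (u − v)/(1 − uv/c²), taking u = β_B and v = β_A.
u' = (0.823 − 0.630) / (1 − (0.630)(0.823)) = 0.1933/0.4813 = 0.4017.
u' = 0.4017 × 3.00 × 10^8 m/s.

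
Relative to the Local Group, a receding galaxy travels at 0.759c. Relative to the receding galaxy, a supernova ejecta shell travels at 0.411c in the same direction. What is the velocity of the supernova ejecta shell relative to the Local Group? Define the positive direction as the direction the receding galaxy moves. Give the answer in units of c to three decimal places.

0.892c

With v = 0.759 and u' = 0.411 (in units of c),
u = (u' + v)/(1 + u'v/c²):
u = (0.411 + 0.759) / (1 + 0.411·0.759) = 1.1700/1.3119 = 0.8918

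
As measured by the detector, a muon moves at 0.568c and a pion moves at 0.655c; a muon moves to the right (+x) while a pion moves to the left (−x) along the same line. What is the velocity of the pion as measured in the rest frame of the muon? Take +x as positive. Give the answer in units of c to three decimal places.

-0.891c

β_A = 0.568, β_B = -0.655.
Transform to A's frame with the inverse velocity-addition law: u' = (u − v)/(1 − uv/c²), taking u = β_B and v = β_A.
u' = (-0.655 − 0.568) / (1 − (0.568)(-0.655)) = -1.2230/1.3720 = -0.8914.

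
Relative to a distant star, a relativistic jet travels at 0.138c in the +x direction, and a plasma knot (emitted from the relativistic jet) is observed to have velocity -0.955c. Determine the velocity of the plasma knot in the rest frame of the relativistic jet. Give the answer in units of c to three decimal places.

Invert the composition law: u' = (u − v)/(1 − uv/c²).
u' = (-0.955 − 0.138) / (1 − (-0.955)(0.138)) = -1.0930/1.1318 = -0.9657.

-0.966c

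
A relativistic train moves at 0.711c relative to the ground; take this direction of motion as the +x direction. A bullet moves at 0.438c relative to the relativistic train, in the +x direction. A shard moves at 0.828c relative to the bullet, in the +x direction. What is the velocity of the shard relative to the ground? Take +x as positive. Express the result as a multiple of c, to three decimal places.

Apply u = (u' + v)/(1 + u'v/c²) successively, working outward toward the ground.
Start: velocity of the relativistic train relative to the ground = 0.7110c.
Compose with the bullet (u' = 0.438 in the relativistic train frame): u_1 = (0.438 + 0.711) / (1 + 0.438·0.711) = 1.1490/1.3114 = 0.8762.
Compose with the shard (u' = 0.828 in the bullet frame): u_2 = (0.828 + 0.876) / (1 + 0.828·0.876) = 1.7042/1.7255 = 0.9877.

0.988c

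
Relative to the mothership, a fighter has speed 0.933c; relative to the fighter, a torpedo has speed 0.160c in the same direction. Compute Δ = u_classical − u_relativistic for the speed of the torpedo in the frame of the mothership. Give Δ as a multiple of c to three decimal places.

Δ = 0.142c

Galilean: u_cl = 0.160 + 0.933 = 1.0930.
Relativistic: u_rel = (0.160 + 0.933) / (1 + 0.160·0.933) = 1.0930/1.1493 = 0.9510.
Δ = 1.0930 − 0.9510 = 0.1420.
(The classical prediction exceeds c; the relativistic result does not.)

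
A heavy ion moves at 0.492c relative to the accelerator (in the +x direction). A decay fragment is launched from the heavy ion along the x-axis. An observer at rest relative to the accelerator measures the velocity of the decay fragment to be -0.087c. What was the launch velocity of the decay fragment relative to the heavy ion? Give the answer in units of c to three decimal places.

-0.555c

Invert the composition law: u' = (u − v)/(1 − uv/c²).
u' = (-0.087 − 0.492) / (1 − (-0.087)(0.492)) = -0.5790/1.0428 = -0.5552.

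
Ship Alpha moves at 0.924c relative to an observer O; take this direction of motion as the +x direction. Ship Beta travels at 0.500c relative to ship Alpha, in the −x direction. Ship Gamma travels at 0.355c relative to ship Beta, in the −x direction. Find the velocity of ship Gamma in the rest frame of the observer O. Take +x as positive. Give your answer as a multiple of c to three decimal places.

Apply u = (u' + v)/(1 + u'v/c²) successively, working outward toward the observer O.
Start: velocity of ship Alpha relative to the observer O = 0.9240c.
Compose with ship Beta (u' = -0.500 in ship Alpha frame): u_1 = (-0.500 + 0.924) / (1 + (-0.500)·0.924) = 0.4240/0.5380 = 0.7881.
Compose with ship Gamma (u' = -0.355 in ship Beta frame): u_2 = (-0.355 + 0.788) / (1 + (-0.355)·0.788) = 0.4331/0.7202 = 0.6013.

+0.601c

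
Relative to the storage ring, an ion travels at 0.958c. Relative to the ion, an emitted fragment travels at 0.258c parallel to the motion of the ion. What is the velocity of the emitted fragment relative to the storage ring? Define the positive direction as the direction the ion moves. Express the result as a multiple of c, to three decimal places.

0.975c

With v = 0.958 and u' = 0.258 (in units of c),
u = (u' + v)/(1 + u'v/c²):
u = (0.258 + 0.958) / (1 + 0.258·0.958) = 1.2160/1.2472 = 0.9750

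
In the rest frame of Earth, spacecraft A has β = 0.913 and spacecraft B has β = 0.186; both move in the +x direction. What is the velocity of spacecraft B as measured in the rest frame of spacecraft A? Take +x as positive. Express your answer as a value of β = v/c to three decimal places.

β_A = 0.913, β_B = 0.186.
Transform to A's frame with the inverse velocity-addition law: u' = (u − v)/(1 − uv/c²), taking u = β_B and v = β_A.
u' = (0.186 − 0.913) / (1 − (0.913)(0.186)) = -0.7270/0.8302 = -0.8757.

β = -0.876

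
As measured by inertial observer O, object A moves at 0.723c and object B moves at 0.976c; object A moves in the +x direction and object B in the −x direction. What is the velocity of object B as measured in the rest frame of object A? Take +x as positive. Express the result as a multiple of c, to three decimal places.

β_A = 0.723, β_B = -0.976.
Transform to A's frame with the inverse velocity-addition law: u' = (u − v)/(1 − uv/c²), taking u = β_B and v = β_A.
u' = (-0.976 − 0.723) / (1 − (0.723)(-0.976)) = -1.6990/1.7056 = -0.9961.

-0.996c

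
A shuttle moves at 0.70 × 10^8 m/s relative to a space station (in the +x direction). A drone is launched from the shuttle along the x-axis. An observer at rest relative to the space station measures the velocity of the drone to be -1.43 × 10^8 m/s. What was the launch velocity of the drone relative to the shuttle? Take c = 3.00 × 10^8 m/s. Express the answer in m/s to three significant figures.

v = 0.233c, u = -0.477c.
Invert the composition law: u' = (u − v)/(1 − uv/c²).
u' = (-0.477 − 0.233) / (1 − (-0.477)(0.233)) = -0.7100/1.1112 = -0.6389.
u' = -0.6389 × 3.00 × 10^8 m/s.

-1.92 × 10^8 m/s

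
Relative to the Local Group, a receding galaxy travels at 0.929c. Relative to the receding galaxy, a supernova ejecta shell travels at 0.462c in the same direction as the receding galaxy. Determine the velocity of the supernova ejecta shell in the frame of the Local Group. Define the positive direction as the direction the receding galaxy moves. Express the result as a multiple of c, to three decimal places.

With v = 0.929 and u' = 0.462 (in units of c),
u = (u' + v)/(1 + u'v/c²):
u = (0.462 + 0.929) / (1 + 0.462·0.929) = 1.3910/1.4292 = 0.9733
(Galilean addition would give +1.391c, exceeding c.)

0.973c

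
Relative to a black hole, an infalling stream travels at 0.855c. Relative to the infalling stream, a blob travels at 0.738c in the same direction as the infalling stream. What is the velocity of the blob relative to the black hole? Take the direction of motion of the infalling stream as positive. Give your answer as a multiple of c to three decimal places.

0.977c

With v = 0.855 and u' = 0.738 (in units of c),
u = (u' + v)/(1 + u'v/c²):
u = (0.738 + 0.855) / (1 + 0.738·0.855) = 1.5930/1.6310 = 0.9767
(Galilean addition would give +1.593c, exceeding c.)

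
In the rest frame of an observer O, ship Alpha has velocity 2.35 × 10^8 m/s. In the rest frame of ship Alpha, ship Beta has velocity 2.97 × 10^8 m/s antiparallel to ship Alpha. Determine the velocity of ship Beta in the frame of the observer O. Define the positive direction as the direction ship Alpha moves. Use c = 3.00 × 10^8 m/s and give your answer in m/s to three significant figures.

In units of c (dividing by 3.00 × 10^8 m/s): v = 0.783, u' = -0.990.
u = (u' + v)/(1 + u'v/c²):
u = (-0.990 + 0.783) / (1 + (-0.990)·0.783) = -0.2067/0.2245 = -0.9206
(Galilean addition would give -0.207c.)
Converting back: u = -0.9206 × 3.00 × 10^8 m/s.

-2.76 × 10^8 m/s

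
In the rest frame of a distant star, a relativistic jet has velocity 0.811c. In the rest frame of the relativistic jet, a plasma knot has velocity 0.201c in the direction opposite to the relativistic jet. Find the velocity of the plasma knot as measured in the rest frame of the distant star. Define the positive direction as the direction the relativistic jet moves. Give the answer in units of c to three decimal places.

With v = 0.811 and u' = -0.201 (in units of c),
u = (u' + v)/(1 + u'v/c²):
u = (-0.201 + 0.811) / (1 + (-0.201)·0.811) = 0.6100/0.8370 = 0.7288

+0.729c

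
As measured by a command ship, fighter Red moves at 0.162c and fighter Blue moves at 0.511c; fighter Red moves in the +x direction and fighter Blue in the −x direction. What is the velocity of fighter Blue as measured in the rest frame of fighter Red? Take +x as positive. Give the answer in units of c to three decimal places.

β_A = 0.162, β_B = -0.511.
Transform to A's frame with the inverse velocity-addition law: u' = (u − v)/(1 − uv/c²), taking u = β_B and v = β_A.
u' = (-0.511 − 0.162) / (1 − (0.162)(-0.511)) = -0.6730/1.0828 = -0.6215.

-0.622c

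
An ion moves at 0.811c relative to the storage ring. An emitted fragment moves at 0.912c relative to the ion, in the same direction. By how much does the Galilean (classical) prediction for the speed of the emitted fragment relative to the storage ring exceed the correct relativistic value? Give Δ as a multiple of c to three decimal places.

Δ = 0.733c

Galilean: u_cl = 0.912 + 0.811 = 1.7230.
Relativistic: u_rel = (0.912 + 0.811) / (1 + 0.912·0.811) = 1.7230/1.7396 = 0.9904.
Δ = 1.7230 − 0.9904 = 0.7326.
(The classical prediction exceeds c; the relativistic result does not.)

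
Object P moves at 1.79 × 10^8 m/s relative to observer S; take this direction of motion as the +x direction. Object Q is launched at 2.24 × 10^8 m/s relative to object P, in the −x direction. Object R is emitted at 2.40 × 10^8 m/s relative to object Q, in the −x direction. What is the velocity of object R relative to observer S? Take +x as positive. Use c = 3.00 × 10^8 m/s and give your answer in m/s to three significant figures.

Apply u = (u' + v)/(1 + u'v/c²) successively, working outward toward observer S.
(Dividing each given speed by c = 3.00 × 10^8 m/s to work in units of c.)
Start: velocity of object P relative to observer S = 0.5967c.
Compose with object Q (u' = -0.747 in object P frame): u_1 = (-0.747 + 0.597) / (1 + (-0.747)·0.597) = -0.1500/0.5545 = -0.2705.
Compose with object R (u' = -0.800 in object Q frame): u_2 = (-0.800 + (-0.271)) / (1 + (-0.800)·(-0.271)) = -1.0705/1.2164 = -0.8801.
So u = -0.8801 × 3.00 × 10^8 m/s.

-2.64 × 10^8 m/s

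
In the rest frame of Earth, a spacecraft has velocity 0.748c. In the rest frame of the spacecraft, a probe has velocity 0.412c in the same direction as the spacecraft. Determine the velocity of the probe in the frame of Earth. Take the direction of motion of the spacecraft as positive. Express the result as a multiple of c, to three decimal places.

With v = 0.748 and u' = 0.412 (in units of c),
u = (u' + v)/(1 + u'v/c²):
u = (0.412 + 0.748) / (1 + 0.412·0.748) = 1.1600/1.3082 = 0.8867

0.887c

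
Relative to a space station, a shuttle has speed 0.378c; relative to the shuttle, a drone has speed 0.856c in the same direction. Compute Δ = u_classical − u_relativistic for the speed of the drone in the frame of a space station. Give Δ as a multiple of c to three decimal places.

Δ = 0.302c

Galilean: u_cl = 0.856 + 0.378 = 1.2340.
Relativistic: u_rel = (0.856 + 0.378) / (1 + 0.856·0.378) = 1.2340/1.3236 = 0.9323.
Δ = 1.2340 − 0.9323 = 0.3017.
(The classical prediction exceeds c; the relativistic result does not.)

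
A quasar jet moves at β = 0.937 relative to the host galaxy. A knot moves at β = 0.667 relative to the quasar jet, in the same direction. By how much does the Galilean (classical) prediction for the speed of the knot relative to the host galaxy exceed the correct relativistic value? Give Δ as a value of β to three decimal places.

Galilean: u_cl = 0.667 + 0.937 = 1.6040.
Relativistic: u_rel = (0.667 + 0.937) / (1 + 0.667·0.937) = 1.6040/1.6250 = 0.9871.
Δ = 1.6040 − 0.9871 = 0.6169.
(The classical prediction exceeds c; the relativistic result does not.)

Δ = 0.617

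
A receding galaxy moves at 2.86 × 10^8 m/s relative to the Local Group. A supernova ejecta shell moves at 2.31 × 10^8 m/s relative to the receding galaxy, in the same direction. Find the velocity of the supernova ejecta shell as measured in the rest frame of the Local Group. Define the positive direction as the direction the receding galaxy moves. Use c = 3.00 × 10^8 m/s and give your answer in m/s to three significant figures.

In units of c (dividing by 3.00 × 10^8 m/s): v = 0.953, u' = 0.770.
u = (u' + v)/(1 + u'v/c²):
u = (0.770 + 0.953) / (1 + 0.770·0.953) = 1.7233/1.7341 = 0.9938
Converting back: u = 0.9938 × 3.00 × 10^8 m/s.

2.98 × 10^8 m/s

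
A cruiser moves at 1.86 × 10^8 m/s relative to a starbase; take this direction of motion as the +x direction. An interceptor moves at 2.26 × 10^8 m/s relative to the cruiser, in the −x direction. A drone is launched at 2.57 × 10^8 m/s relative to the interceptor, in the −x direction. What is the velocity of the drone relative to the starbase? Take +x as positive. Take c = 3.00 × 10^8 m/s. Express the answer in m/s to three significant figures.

-2.73 × 10^8 m/s

Apply u = (u' + v)/(1 + u'v/c²) successively, working outward toward the starbase.
(Dividing each given speed by c = 3.00 × 10^8 m/s to work in units of c.)
Start: velocity of the cruiser relative to the starbase = 0.6200c.
Compose with the interceptor (u' = -0.753 in the cruiser frame): u_1 = (-0.753 + 0.620) / (1 + (-0.753)·0.620) = -0.1333/0.5329 = -0.2502.
Compose with the drone (u' = -0.857 in the interceptor frame): u_2 = (-0.857 + (-0.250)) / (1 + (-0.857)·(-0.250)) = -1.1069/1.2143 = -0.9115.
So u = -0.9115 × 3.00 × 10^8 m/s.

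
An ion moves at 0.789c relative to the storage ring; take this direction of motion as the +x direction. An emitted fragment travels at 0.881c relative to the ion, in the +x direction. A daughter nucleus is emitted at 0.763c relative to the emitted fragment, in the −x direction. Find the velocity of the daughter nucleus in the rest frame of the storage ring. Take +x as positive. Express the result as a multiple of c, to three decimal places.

Apply u = (u' + v)/(1 + u'v/c²) successively, working outward toward the storage ring.
Start: velocity of the ion relative to the storage ring = 0.7890c.
Compose with the emitted fragment (u' = 0.881 in the ion frame): u_1 = (0.881 + 0.789) / (1 + 0.881·0.789) = 1.6700/1.6951 = 0.9852.
Compose with the daughter nucleus (u' = -0.763 in the emitted fragment frame): u_2 = (-0.763 + 0.985) / (1 + (-0.763)·0.985) = 0.2222/0.2483 = 0.8948.

+0.895c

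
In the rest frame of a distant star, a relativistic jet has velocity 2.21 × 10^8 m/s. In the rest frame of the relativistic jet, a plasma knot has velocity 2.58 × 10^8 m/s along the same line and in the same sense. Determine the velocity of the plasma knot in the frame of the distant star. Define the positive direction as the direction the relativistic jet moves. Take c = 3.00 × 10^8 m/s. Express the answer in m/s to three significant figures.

In units of c (dividing by 3.00 × 10^8 m/s): v = 0.737, u' = 0.860.
u = (u' + v)/(1 + u'v/c²):
u = (0.860 + 0.737) / (1 + 0.860·0.737) = 1.5967/1.6335 = 0.9774
(Galilean addition would give +1.597c, exceeding c.)
Converting back: u = 0.9774 × 3.00 × 10^8 m/s.

2.93 × 10^8 m/s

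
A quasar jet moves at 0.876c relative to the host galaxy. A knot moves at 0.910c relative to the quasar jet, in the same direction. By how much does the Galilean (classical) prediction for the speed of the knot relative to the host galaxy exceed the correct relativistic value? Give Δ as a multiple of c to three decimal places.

Δ = 0.792c

Galilean: u_cl = 0.910 + 0.876 = 1.7860.
Relativistic: u_rel = (0.910 + 0.876) / (1 + 0.910·0.876) = 1.7860/1.7972 = 0.9938.
Δ = 1.7860 − 0.9938 = 0.7922.
(The classical prediction exceeds c; the relativistic result does not.)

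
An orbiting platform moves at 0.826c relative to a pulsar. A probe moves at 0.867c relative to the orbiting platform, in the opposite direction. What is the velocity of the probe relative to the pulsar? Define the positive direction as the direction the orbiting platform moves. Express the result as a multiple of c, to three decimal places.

-0.144c

With v = 0.826 and u' = -0.867 (in units of c),
u = (u' + v)/(1 + u'v/c²):
u = (-0.867 + 0.826) / (1 + (-0.867)·0.826) = -0.0410/0.2839 = -0.1444
(Galilean addition would give -0.041c.)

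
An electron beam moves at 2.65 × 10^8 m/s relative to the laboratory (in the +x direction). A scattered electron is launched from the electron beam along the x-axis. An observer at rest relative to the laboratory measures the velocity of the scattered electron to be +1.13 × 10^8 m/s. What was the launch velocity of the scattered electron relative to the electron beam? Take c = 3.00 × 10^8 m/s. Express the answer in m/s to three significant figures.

-2.28 × 10^8 m/s

v = 0.883c, u = 0.377c.
Invert the composition law: u' = (u − v)/(1 − uv/c²).
u' = (0.377 − 0.883) / (1 − (0.377)(0.883)) = -0.5067/0.6673 = -0.7593.
u' = -0.7593 × 3.00 × 10^8 m/s.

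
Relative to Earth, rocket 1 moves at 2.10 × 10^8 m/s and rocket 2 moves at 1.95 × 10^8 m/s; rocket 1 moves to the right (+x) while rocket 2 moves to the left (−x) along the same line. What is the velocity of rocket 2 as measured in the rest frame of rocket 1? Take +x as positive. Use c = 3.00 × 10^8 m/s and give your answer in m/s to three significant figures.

-2.78 × 10^8 m/s

β_A = 0.700, β_B = -0.650 (dividing each by c = 3.00 × 10^8 m/s).
Transform to A's frame with the inverse velocity-addition law: u' = (u − v)/(1 − uv/c²), taking u = β_B and v = β_A.
u' = (-0.650 − 0.700) / (1 − (0.700)(-0.650)) = -1.3500/1.4550 = -0.9278.
u' = -0.9278 × 3.00 × 10^8 m/s.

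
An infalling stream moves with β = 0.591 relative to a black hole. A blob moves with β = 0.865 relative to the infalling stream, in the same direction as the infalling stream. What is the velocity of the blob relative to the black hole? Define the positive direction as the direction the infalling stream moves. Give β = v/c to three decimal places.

β = 0.963

With v = 0.591 and u' = 0.865 (in units of c),
u = (u' + v)/(1 + u'v/c²):
u = (0.865 + 0.591) / (1 + 0.865·0.591) = 1.4560/1.5112 = 0.9635
(Galilean addition would give +1.456c, exceeding c.)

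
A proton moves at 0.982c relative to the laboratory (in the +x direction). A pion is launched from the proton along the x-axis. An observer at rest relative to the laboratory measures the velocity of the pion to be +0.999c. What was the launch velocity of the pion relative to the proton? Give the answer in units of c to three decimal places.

+0.896c

Invert the composition law: u' = (u − v)/(1 − uv/c²).
u' = (0.999 − 0.982) / (1 − (0.999)(0.982)) = 0.0170/0.0190 = 0.8956.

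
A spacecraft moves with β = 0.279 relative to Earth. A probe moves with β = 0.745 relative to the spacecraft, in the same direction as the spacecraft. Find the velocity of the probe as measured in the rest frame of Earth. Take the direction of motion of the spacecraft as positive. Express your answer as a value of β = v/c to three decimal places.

With v = 0.279 and u' = 0.745 (in units of c),
u = (u' + v)/(1 + u'v/c²):
u = (0.745 + 0.279) / (1 + 0.745·0.279) = 1.0240/1.2079 = 0.8478

β = 0.848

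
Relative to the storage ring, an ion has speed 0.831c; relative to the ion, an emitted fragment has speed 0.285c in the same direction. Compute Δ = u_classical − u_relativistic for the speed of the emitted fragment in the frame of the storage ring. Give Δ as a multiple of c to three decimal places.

Galilean: u_cl = 0.285 + 0.831 = 1.1160.
Relativistic: u_rel = (0.285 + 0.831) / (1 + 0.285·0.831) = 1.1160/1.2368 = 0.9023.
Δ = 1.1160 − 0.9023 = 0.2137.
(The classical prediction exceeds c; the relativistic result does not.)

Δ = 0.214c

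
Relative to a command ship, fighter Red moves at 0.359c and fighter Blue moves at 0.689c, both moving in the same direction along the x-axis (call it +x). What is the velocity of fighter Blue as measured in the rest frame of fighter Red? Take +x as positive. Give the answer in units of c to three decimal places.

+0.438c

β_A = 0.359, β_B = 0.689.
Transform to A's frame with the inverse velocity-addition law: u' = (u − v)/(1 − uv/c²), taking u = β_B and v = β_A.
u' = (0.689 − 0.359) / (1 − (0.359)(0.689)) = 0.3300/0.7526 = 0.4385.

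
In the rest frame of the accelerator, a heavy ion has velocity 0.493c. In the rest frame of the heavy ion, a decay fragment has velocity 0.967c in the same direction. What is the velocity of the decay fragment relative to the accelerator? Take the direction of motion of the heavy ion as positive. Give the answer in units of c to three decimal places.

0.989c

With v = 0.493 and u' = 0.967 (in units of c),
u = (u' + v)/(1 + u'v/c²):
u = (0.967 + 0.493) / (1 + 0.967·0.493) = 1.4600/1.4767 = 0.9887
(Galilean addition would give +1.460c, exceeding c.)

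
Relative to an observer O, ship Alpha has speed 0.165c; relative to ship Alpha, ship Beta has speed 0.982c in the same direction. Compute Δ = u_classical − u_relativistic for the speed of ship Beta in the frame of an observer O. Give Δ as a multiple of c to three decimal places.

Galilean: u_cl = 0.982 + 0.165 = 1.1470.
Relativistic: u_rel = (0.982 + 0.165) / (1 + 0.982·0.165) = 1.1470/1.1620 = 0.9871.
Δ = 1.1470 − 0.9871 = 0.1599.
(The classical prediction exceeds c; the relativistic result does not.)

Δ = 0.160c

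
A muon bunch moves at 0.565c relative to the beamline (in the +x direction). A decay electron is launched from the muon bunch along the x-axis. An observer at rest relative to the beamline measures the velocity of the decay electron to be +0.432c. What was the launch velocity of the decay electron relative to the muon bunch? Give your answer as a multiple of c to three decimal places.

-0.176c

Invert the composition law: u' = (u − v)/(1 − uv/c²).
u' = (0.432 − 0.565) / (1 − (0.432)(0.565)) = -0.1330/0.7559 = -0.1759.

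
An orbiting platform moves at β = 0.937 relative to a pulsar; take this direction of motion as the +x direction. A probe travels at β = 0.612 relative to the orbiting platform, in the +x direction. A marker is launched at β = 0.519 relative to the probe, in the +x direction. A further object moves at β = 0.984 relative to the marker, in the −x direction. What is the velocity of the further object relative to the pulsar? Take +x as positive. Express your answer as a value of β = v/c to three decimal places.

β = +0.530

Apply u = (u' + v)/(1 + u'v/c²) successively, working outward toward the pulsar.
Start: velocity of the orbiting platform relative to the pulsar = 0.9370c.
Compose with the probe (u' = 0.612 in the orbiting platform frame): u_1 = (0.612 + 0.937) / (1 + 0.612·0.937) = 1.5490/1.5734 = 0.9845.
Compose with the marker (u' = 0.519 in the probe frame): u_2 = (0.519 + 0.984) / (1 + 0.519·0.984) = 1.5035/1.5109 = 0.9951.
Compose with the further object (u' = -0.984 in the marker frame): u_3 = (-0.984 + 0.995) / (1 + (-0.984)·0.995) = 0.0111/0.0209 = 0.5298.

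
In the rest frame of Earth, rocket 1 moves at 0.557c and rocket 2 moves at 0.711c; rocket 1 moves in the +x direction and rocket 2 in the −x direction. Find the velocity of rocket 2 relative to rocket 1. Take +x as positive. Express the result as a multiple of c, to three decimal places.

β_A = 0.557, β_B = -0.711.
Transform to A's frame with the inverse velocity-addition law: u' = (u − v)/(1 − uv/c²), taking u = β_B and v = β_A.
u' = (-0.711 − 0.557) / (1 − (0.557)(-0.711)) = -1.2680/1.3960 = -0.9083.

-0.908c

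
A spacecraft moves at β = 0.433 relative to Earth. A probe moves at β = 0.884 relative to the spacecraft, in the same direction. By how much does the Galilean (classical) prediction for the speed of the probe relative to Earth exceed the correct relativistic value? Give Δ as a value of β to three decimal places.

Galilean: u_cl = 0.884 + 0.433 = 1.3170.
Relativistic: u_rel = (0.884 + 0.433) / (1 + 0.884·0.433) = 1.3170/1.3828 = 0.9524.
Δ = 1.3170 − 0.9524 = 0.3646.
(The classical prediction exceeds c; the relativistic result does not.)

Δ = 0.365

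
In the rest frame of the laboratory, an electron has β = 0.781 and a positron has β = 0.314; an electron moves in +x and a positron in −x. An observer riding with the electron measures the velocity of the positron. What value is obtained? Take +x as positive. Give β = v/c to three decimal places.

β_A = 0.781, β_B = -0.314.
Transform to A's frame with the inverse velocity-addition law: u' = (u − v)/(1 − uv/c²), taking u = β_B and v = β_A.
u' = (-0.314 − 0.781) / (1 − (0.781)(-0.314)) = -1.0950/1.2452 = -0.8794.

β = -0.879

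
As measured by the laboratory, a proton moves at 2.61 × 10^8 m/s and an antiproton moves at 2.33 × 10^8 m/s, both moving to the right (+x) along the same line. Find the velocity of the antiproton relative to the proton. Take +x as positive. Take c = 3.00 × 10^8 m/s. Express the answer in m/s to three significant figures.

β_A = 0.870, β_B = 0.777 (dividing each by c = 3.00 × 10^8 m/s).
Transform to A's frame with the inverse velocity-addition law: u' = (u − v)/(1 − uv/c²), taking u = β_B and v = β_A.
u' = (0.777 − 0.870) / (1 − (0.870)(0.777)) = -0.0933/0.3243 = -0.2878.
u' = -0.2878 × 3.00 × 10^8 m/s.

-8.63 × 10^7 m/s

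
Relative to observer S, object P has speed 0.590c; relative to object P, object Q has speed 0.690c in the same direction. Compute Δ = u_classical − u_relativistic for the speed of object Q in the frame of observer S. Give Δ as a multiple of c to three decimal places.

Δ = 0.370c

Galilean: u_cl = 0.690 + 0.590 = 1.2800.
Relativistic: u_rel = (0.690 + 0.590) / (1 + 0.690·0.590) = 1.2800/1.4071 = 0.9097.
Δ = 1.2800 − 0.9097 = 0.3703.
(The classical prediction exceeds c; the relativistic result does not.)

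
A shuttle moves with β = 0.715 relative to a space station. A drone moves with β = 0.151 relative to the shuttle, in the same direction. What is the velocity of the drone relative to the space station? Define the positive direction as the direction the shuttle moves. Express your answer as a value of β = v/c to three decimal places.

β = 0.782

With v = 0.715 and u' = 0.151 (in units of c),
u = (u' + v)/(1 + u'v/c²):
u = (0.151 + 0.715) / (1 + 0.151·0.715) = 0.8660/1.1080 = 0.7816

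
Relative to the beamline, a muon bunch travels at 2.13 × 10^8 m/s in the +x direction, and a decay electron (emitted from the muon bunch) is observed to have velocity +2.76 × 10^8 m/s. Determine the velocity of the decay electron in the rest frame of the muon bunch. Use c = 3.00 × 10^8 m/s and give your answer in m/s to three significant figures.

v = 0.710c, u = 0.920c.
Invert the composition law: u' = (u − v)/(1 − uv/c²).
u' = (0.920 − 0.710) / (1 − (0.920)(0.710)) = 0.2100/0.3468 = 0.6055.
u' = 0.6055 × 3.00 × 10^8 m/s.

+1.82 × 10^8 m/s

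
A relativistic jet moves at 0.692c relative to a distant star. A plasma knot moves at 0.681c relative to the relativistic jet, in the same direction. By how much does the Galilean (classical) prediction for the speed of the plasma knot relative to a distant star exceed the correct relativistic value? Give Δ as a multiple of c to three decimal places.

Δ = 0.440c

Galilean: u_cl = 0.681 + 0.692 = 1.3730.
Relativistic: u_rel = (0.681 + 0.692) / (1 + 0.681·0.692) = 1.3730/1.4713 = 0.9332.
Δ = 1.3730 − 0.9332 = 0.4398.
(The classical prediction exceeds c; the relativistic result does not.)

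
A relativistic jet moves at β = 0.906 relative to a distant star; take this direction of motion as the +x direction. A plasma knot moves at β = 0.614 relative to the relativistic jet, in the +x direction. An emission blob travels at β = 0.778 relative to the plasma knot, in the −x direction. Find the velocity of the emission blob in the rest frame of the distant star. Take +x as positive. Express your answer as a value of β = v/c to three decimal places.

Apply u = (u' + v)/(1 + u'v/c²) successively, working outward toward the distant star.
Start: velocity of the relativistic jet relative to the distant star = 0.9060c.
Compose with the plasma knot (u' = 0.614 in the relativistic jet frame): u_1 = (0.614 + 0.906) / (1 + 0.614·0.906) = 1.5200/1.5563 = 0.9767.
Compose with the emission blob (u' = -0.778 in the plasma knot frame): u_2 = (-0.778 + 0.977) / (1 + (-0.778)·0.977) = 0.1987/0.2401 = 0.8274.

β = +0.827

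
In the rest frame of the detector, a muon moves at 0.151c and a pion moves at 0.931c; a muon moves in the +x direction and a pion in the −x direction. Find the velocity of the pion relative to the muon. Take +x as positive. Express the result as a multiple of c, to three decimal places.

β_A = 0.151, β_B = -0.931.
Transform to A's frame with the inverse velocity-addition law: u' = (u − v)/(1 − uv/c²), taking u = β_B and v = β_A.
u' = (-0.931 − 0.151) / (1 − (0.151)(-0.931)) = -1.0820/1.1406 = -0.9486.

-0.949c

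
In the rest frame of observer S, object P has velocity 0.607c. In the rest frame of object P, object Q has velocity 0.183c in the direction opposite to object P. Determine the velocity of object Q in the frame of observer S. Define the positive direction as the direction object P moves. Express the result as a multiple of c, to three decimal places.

+0.477c

With v = 0.607 and u' = -0.183 (in units of c),
u = (u' + v)/(1 + u'v/c²):
u = (-0.183 + 0.607) / (1 + (-0.183)·0.607) = 0.4240/0.8889 = 0.4770
(Galilean addition would give +0.424c.)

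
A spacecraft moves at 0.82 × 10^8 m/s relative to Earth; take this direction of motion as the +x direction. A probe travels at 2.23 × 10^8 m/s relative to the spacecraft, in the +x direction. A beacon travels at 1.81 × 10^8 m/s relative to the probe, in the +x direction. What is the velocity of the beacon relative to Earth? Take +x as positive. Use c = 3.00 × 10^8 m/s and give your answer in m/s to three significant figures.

2.88 × 10^8 m/s

Apply u = (u' + v)/(1 + u'v/c²) successively, working outward toward Earth.
(Dividing each given speed by c = 3.00 × 10^8 m/s to work in units of c.)
Start: velocity of the spacecraft relative to Earth = 0.2733c.
Compose with the probe (u' = 0.743 in the spacecraft frame): u_1 = (0.743 + 0.273) / (1 + 0.743·0.273) = 1.0167/1.2032 = 0.8450.
Compose with the beacon (u' = 0.603 in the probe frame): u_2 = (0.603 + 0.845) / (1 + 0.603·0.845) = 1.4483/1.5098 = 0.9593.
So u = 0.9593 × 3.00 × 10^8 m/s.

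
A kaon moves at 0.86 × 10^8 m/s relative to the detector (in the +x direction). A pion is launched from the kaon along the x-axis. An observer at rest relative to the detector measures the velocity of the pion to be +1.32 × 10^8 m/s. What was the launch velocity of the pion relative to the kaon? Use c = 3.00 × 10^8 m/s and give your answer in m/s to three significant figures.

+5.26 × 10^7 m/s

v = 0.287c, u = 0.440c.
Invert the composition law: u' = (u − v)/(1 − uv/c²).
u' = (0.440 − 0.287) / (1 − (0.440)(0.287)) = 0.1533/0.8739 = 0.1755.
u' = 0.1755 × 3.00 × 10^8 m/s.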